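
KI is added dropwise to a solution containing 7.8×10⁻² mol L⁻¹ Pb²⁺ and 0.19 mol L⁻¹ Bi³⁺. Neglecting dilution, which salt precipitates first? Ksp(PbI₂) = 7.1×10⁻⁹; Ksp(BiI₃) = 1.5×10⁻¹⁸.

BiI₃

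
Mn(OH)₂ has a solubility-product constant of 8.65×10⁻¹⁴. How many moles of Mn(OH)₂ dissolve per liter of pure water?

2.79×10⁻⁵ M

Mn(OH)₂(s) ⇌ Mn²⁺(aq) + 2 OH⁻(aq)
With molar solubility s: [Mn²⁺] = s, [OH⁻] = 2s.
Ksp = [Mn²⁺][OH⁻]^2 = s · (2s)^2 = 4s^3
4s^3 = 8.65×10⁻¹⁴  ⇒  s^3 = 2.16×10⁻¹⁴
Taking the 3rd root, s = 2.79×10⁻⁵ M.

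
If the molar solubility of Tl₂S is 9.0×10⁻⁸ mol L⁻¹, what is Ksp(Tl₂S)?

Tl₂S(s) ⇌ 2 Tl⁺(aq) + S²⁻(aq)
If s mol/L of Tl₂S dissolves, [Tl⁺] = 2s and [S²⁻] = s.
Ksp = [Tl⁺]^2[S²⁻] = (2s)^2 · s = 4s^3
Ksp = 4 × (9.0×10⁻⁸)^3 = 2.9×10⁻²¹

Ksp = 2.9×10⁻²¹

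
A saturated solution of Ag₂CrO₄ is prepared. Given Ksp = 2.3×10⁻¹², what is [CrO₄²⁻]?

Ag₂CrO₄(s) ⇌ 2 Ag⁺(aq) + CrO₄²⁻(aq)
Let s be the molar solubility. Then [Ag⁺] = 2s and [CrO₄²⁻] = s.
Ksp = [Ag⁺]^2[CrO₄²⁻] = (2s)^2 · s = 4s^3 = 2.3×10⁻¹²
s = 8.3×10⁻⁵ mol/L
[CrO₄²⁻] = s = 8.3×10⁻⁵ mol/L

8.3×10⁻⁵ M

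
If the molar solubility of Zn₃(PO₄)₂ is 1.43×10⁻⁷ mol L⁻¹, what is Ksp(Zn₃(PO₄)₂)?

Ksp = 6.46×10⁻³³

Zn₃(PO₄)₂(s) ⇌ 3 Zn²⁺(aq) + 2 PO₄³⁻(aq)
Let s be the molar solubility. Then [Zn²⁺] = 3s and [PO₄³⁻] = 2s.
Ksp = [Zn²⁺]^3[PO₄³⁻]^2 = (3s)^3 · (2s)^2 = 108s^5
Ksp = 108 × (1.43×10⁻⁷)^5 = 6.46×10⁻³³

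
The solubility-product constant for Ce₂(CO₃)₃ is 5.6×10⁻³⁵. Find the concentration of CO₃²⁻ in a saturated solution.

1.7×10⁻⁷ M

Ce₂(CO₃)₃(s) ⇌ 2 Ce³⁺(aq) + 3 CO₃²⁻(aq)
With molar solubility s: [Ce³⁺] = 2s, [CO₃²⁻] = 3s.
Ksp = [Ce³⁺]^2[CO₃²⁻]^3 = (2s)^2 · (3s)^3 = 108s^5 = 5.6×10⁻³⁵
s = 5.5×10⁻⁸ mol/L
[CO₃²⁻] = 3s = 1.7×10⁻⁷ mol/L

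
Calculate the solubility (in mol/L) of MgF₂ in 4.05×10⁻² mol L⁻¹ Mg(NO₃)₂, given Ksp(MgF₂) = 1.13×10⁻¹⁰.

2.64×10⁻⁵ M

MgF₂(s) ⇌ Mg²⁺(aq) + 2 F⁻(aq)
Let s be the solubility of MgF₂ here. The common ion gives [Mg²⁺] ≈ 4.05×10⁻² mol L⁻¹, and [F⁻] = 2s.
Ksp = [Mg²⁺][F⁻]^2 = (4.05×10⁻²)(2s)^2
(2s)^2 = 1.13×10⁻¹⁰ / (4.05×10⁻²) = 2.79×10⁻⁹
s = 2.64×10⁻⁵ mol L⁻¹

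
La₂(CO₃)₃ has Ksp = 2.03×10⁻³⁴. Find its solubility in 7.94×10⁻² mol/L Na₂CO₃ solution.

3.18×10⁻¹⁶ M

La₂(CO₃)₃(s) ⇌ 2 La³⁺(aq) + 3 CO₃²⁻(aq)
With CO₃²⁻ already at 7.94×10⁻² mol/L and s small, take [CO₃²⁻] ≈ 7.94×10⁻² mol/L and [La³⁺] = 2s.
Ksp = [La³⁺]^2[CO₃²⁻]^3 = (2s)^2(7.94×10⁻²)^3
(2s)^2 = 2.03×10⁻³⁴ / (7.94×10⁻²)^3 = 4.06×10⁻³¹
s = 3.18×10⁻¹⁶ mol/L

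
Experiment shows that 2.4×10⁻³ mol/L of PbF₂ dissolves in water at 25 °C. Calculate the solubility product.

Ksp = 5.5×10⁻⁸

PbF₂(s) ⇌ Pb²⁺(aq) + 2 F⁻(aq)
With molar solubility s: [Pb²⁺] = s, [F⁻] = 2s.
Ksp = [Pb²⁺][F⁻]^2 = s · (2s)^2 = 4s^3
Ksp = 4 × (2.4×10⁻³)^3 = 5.5×10⁻⁸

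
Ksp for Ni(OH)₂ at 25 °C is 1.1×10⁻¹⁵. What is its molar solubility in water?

Ni(OH)₂(s) ⇌ Ni²⁺(aq) + 2 OH⁻(aq)
Call the molar solubility s, so that [Ni²⁺] = s and [OH⁻] = 2s.
Ksp = [Ni²⁺][OH⁻]^2 = s · (2s)^2 = 4s^3
4s^3 = 1.1×10⁻¹⁵  ⇒  s^3 = 2.8×10⁻¹⁶
s = 6.5×10⁻⁶ mol L⁻¹

6.5×10⁻⁶ M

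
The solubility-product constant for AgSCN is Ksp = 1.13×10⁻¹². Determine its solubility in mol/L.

1.06×10⁻⁶ M

AgSCN(s) ⇌ Ag⁺(aq) + SCN⁻(aq)
Call the molar solubility s, so that [Ag⁺] = s and [SCN⁻] = s.
Ksp = [Ag⁺][SCN⁻] = s · s = s^2
s^2 = 1.13×10⁻¹²
s = 1.06×10⁻⁶ M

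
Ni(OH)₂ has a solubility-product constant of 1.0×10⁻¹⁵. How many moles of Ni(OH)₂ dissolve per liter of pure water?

6.3×10⁻⁶ M

Ni(OH)₂(s) ⇌ Ni²⁺(aq) + 2 OH⁻(aq)
With molar solubility s: [Ni²⁺] = s, [OH⁻] = 2s.
Ksp = [Ni²⁺][OH⁻]^2 = s · (2s)^2 = 4s^3
4s^3 = 1.0×10⁻¹⁵  ⇒  s^3 = 2.5×10⁻¹⁶
s = (2.5×10⁻¹⁶)^(1/3) = 6.3×10⁻⁶ mol L⁻¹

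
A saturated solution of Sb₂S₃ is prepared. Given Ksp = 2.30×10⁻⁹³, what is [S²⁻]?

Sb₂S₃(s) ⇌ 2 Sb³⁺(aq) + 3 S²⁻(aq)
If s mol/L of Sb₂S₃ dissolves, [Sb³⁺] = 2s and [S²⁻] = 3s.
Ksp = [Sb³⁺]^2[S²⁻]^3 = (2s)^2 · (3s)^3 = 108s^5 = 2.30×10⁻⁹³
s = 1.16×10⁻¹⁹ mol L⁻¹
[S²⁻] = 3s = 3.49×10⁻¹⁹ mol L⁻¹

3.49×10⁻¹⁹ M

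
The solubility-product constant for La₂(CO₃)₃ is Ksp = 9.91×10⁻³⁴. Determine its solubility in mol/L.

9.83×10⁻⁸ M

La₂(CO₃)₃(s) ⇌ 2 La³⁺(aq) + 3 CO₃²⁻(aq)
Let s be the molar solubility. Then [La³⁺] = 2s and [CO₃²⁻] = 3s.
Ksp = [La³⁺]^2[CO₃²⁻]^3 = (2s)^2 · (3s)^3 = 108s^5
108s^5 = 9.91×10⁻³⁴  ⇒  s^5 = 9.18×10⁻³⁶
s = 9.83×10⁻⁸ mol/L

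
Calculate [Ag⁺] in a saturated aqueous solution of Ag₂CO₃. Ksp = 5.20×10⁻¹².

Ag₂CO₃(s) ⇌ 2 Ag⁺(aq) + CO₃²⁻(aq)
If s mol/L of Ag₂CO₃ dissolves, [Ag⁺] = 2s and [CO₃²⁻] = s.
Ksp = [Ag⁺]^2[CO₃²⁻] = (2s)^2 · s = 4s^3 = 5.20×10⁻¹²
s = 1.09×10⁻⁴ M
[Ag⁺] = 2s = 2.18×10⁻⁴ M

2.18×10⁻⁴ M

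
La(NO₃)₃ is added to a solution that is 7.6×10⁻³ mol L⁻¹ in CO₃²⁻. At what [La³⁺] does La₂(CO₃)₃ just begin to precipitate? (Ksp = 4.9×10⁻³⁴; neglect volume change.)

3.3×10⁻¹⁴ M

A salt starts to precipitate once the ion product Q reaches its Ksp.
La₂(CO₃)₃(s) ⇌ 2 La³⁺(aq) + 3 CO₃²⁻(aq)
Ksp = [La³⁺]^2[CO₃²⁻]^3 = [La³⁺]^2(7.6×10⁻³)^3
[La³⁺]^2 = 4.9×10⁻³⁴ / (7.6×10⁻³)^3 = 1.1×10⁻²⁷
[La³⁺] = 3.3×10⁻¹⁴ mol L⁻¹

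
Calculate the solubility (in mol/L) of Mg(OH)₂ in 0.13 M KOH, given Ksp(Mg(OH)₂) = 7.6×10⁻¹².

Mg(OH)₂(s) ⇌ Mg²⁺(aq) + 2 OH⁻(aq)
OH⁻ is already present at 0.13 M. If s mol/L of Mg(OH)₂ dissolves, [Mg²⁺] = s while [OH⁻] ≈ 0.13 M.
Ksp = [Mg²⁺][OH⁻]^2 = s(0.13)^2
s = 7.6×10⁻¹² / (0.13)^2 = 4.5×10⁻¹⁰
s = 4.5×10⁻¹⁰ M

4.5×10⁻¹⁰ M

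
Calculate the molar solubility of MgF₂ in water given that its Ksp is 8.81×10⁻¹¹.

MgF₂(s) ⇌ Mg²⁺(aq) + 2 F⁻(aq)
Let s be the molar solubility. Then [Mg²⁺] = s and [F⁻] = 2s.
Ksp = [Mg²⁺][F⁻]^2 = s · (2s)^2 = 4s^3
4s^3 = 8.81×10⁻¹¹  ⇒  s^3 = 2.20×10⁻¹¹
s = 2.80×10⁻⁴ mol L⁻¹

2.80×10⁻⁴ M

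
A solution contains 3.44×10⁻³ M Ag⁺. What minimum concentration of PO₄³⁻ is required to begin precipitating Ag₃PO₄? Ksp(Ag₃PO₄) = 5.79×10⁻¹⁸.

Precipitation begins when Q = Ksp.
Ag₃PO₄(s) ⇌ 3 Ag⁺(aq) + PO₄³⁻(aq)
Ksp = [Ag⁺]^3[PO₄³⁻] = [PO₄³⁻](3.44×10⁻³)^3
[PO₄³⁻] = 5.79×10⁻¹⁸ / (3.44×10⁻³)^3 = 1.42×10⁻¹⁰
[PO₄³⁻] = 1.42×10⁻¹⁰ M

1.42×10⁻¹⁰ M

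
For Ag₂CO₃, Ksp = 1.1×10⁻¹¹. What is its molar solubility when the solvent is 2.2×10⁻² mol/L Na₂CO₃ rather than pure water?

Ag₂CO₃(s) ⇌ 2 Ag⁺(aq) + CO₃²⁻(aq)
With CO₃²⁻ already at 2.2×10⁻² mol/L and s small, take [CO₃²⁻] ≈ 2.2×10⁻² mol/L and [Ag⁺] = 2s.
Ksp = [Ag⁺]^2[CO₃²⁻] = (2s)^2(2.2×10⁻²)
(2s)^2 = 1.1×10⁻¹¹ / (2.2×10⁻²) = 5.0×10⁻¹⁰
s = 1.1×10⁻⁵ mol/L

1.1×10⁻⁵ M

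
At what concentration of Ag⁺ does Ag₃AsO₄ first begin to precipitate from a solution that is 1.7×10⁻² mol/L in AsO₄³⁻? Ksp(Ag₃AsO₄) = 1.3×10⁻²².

2.0×10⁻⁷ M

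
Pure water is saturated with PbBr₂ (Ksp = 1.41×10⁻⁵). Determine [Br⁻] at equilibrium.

3.04×10⁻² M

PbBr₂(s) ⇌ Pb²⁺(aq) + 2 Br⁻(aq)
If s mol/L of PbBr₂ dissolves, [Pb²⁺] = s and [Br⁻] = 2s.
Ksp = [Pb²⁺][Br⁻]^2 = s · (2s)^2 = 4s^3 = 1.41×10⁻⁵
s = 1.52×10⁻² mol/L
[Br⁻] = 2s = 3.04×10⁻² mol/L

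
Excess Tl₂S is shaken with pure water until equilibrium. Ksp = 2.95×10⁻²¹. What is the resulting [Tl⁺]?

Tl₂S(s) ⇌ 2 Tl⁺(aq) + S²⁻(aq)
Call the molar solubility s, so that [Tl⁺] = 2s and [S²⁻] = s.
Ksp = [Tl⁺]^2[S²⁻] = (2s)^2 · s = 4s^3 = 2.95×10⁻²¹
s = 9.03×10⁻⁸ mol L⁻¹
[Tl⁺] = 2s = 1.81×10⁻⁷ mol L⁻¹

1.81×10⁻⁷ M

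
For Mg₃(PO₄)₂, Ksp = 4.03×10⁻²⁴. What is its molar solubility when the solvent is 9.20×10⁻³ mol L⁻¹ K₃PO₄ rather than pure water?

Mg₃(PO₄)₂(s) ⇌ 3 Mg²⁺(aq) + 2 PO₄³⁻(aq)
Let s be the solubility of Mg₃(PO₄)₂ here. The common ion gives [PO₄³⁻] ≈ 9.20×10⁻³ mol L⁻¹, and [Mg²⁺] = 3s.
Ksp = [Mg²⁺]^3[PO₄³⁻]^2 = (3s)^3(9.20×10⁻³)^2
(3s)^3 = 4.03×10⁻²⁴ / (9.20×10⁻³)^2 = 4.76×10⁻²⁰
s = 1.21×10⁻⁷ mol L⁻¹

1.21×10⁻⁷ M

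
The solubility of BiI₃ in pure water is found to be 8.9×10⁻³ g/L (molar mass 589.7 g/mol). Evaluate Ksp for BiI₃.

Convert to molarity: s = 8.9×10⁻³ / 589.7 = 1.509×10⁻⁵ mol/L
BiI₃(s) ⇌ Bi³⁺(aq) + 3 I⁻(aq)
If s mol/L of BiI₃ dissolves, [Bi³⁺] = s and [I⁻] = 3s.
Ksp = [Bi³⁺][I⁻]^3 = s · (3s)^3 = 27s^4
Ksp = 27 × (1.509×10⁻⁵)^4 = 1.4×10⁻¹⁸

Ksp = 1.4×10⁻¹⁸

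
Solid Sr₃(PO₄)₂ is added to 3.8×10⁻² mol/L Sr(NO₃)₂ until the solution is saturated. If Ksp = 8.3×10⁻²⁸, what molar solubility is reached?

Sr₃(PO₄)₂(s) ⇌ 3 Sr²⁺(aq) + 2 PO₄³⁻(aq)
Let s be the solubility of Sr₃(PO₄)₂ here. The common ion gives [Sr²⁺] ≈ 3.8×10⁻² mol/L, and [PO₄³⁻] = 2s.
Ksp = [Sr²⁺]^3[PO₄³⁻]^2 = (3.8×10⁻²)^3(2s)^2
(2s)^2 = 8.3×10⁻²⁸ / (3.8×10⁻²)^3 = 1.5×10⁻²³
s = 1.9×10⁻¹² mol/L

1.9×10⁻¹² M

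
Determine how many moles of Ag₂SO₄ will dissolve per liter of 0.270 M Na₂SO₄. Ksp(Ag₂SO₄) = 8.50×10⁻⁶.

2.81×10⁻³ M

Ag₂SO₄(s) ⇌ 2 Ag⁺(aq) + SO₄²⁻(aq)
SO₄²⁻ is already present at 0.270 M. If s mol/L of Ag₂SO₄ dissolves, [Ag⁺] = 2s while [SO₄²⁻] ≈ 0.270 M.
Ksp = [Ag⁺]^2[SO₄²⁻] = (2s)^2(0.270)
(2s)^2 = 8.50×10⁻⁶ / (0.270) = 3.15×10⁻⁵
s = 2.81×10⁻³ M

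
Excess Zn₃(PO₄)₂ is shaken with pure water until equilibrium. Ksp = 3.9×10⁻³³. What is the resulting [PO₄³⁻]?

2.6×10⁻⁷ M

Zn₃(PO₄)₂(s) ⇌ 3 Zn²⁺(aq) + 2 PO₄³⁻(aq)
Let s be the molar solubility. Then [Zn²⁺] = 3s and [PO₄³⁻] = 2s.
Ksp = [Zn²⁺]^3[PO₄³⁻]^2 = (3s)^3 · (2s)^2 = 108s^5 = 3.9×10⁻³³
s = 1.3×10⁻⁷ M
[PO₄³⁻] = 2s = 2.6×10⁻⁷ M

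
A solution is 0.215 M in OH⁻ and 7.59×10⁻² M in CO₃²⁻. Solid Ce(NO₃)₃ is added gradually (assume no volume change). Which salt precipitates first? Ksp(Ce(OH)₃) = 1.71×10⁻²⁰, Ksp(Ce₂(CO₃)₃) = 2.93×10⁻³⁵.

Precipitation of each salt begins when its ion product equals Ksp.
For Ce(OH)₃: [Ce³⁺] = (Ksp/[OH⁻]^3) = 1.72×10⁻¹⁸ M
For Ce₂(CO₃)₃: [Ce³⁺] = (Ksp/[CO₃²⁻]^3)^(1/2) = 2.59×10⁻¹⁶ M
Ce(OH)₃ requires the lower [Ce³⁺], so it precipitates first.

Ce(OH)₃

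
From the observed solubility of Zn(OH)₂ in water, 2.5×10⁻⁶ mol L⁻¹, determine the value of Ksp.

Zn(OH)₂(s) ⇌ Zn²⁺(aq) + 2 OH⁻(aq)
If s mol/L of Zn(OH)₂ dissolves, [Zn²⁺] = s and [OH⁻] = 2s.
Ksp = [Zn²⁺][OH⁻]^2 = s · (2s)^2 = 4s^3
Ksp = 4 × (2.5×10⁻⁶)^3 = 6.3×10⁻¹⁷

Ksp = 6.3×10⁻¹⁷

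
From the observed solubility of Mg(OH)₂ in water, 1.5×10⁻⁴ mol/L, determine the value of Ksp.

Mg(OH)₂(s) ⇌ Mg²⁺(aq) + 2 OH⁻(aq)
Let s be the molar solubility. Then [Mg²⁺] = s and [OH⁻] = 2s.
Ksp = [Mg²⁺][OH⁻]^2 = s · (2s)^2 = 4s^3
Ksp = 4 × (1.5×10⁻⁴)^3 = 1.4×10⁻¹¹

Ksp = 1.4×10⁻¹¹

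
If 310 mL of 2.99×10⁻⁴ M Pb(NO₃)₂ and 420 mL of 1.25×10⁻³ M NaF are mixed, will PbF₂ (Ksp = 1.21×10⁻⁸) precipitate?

No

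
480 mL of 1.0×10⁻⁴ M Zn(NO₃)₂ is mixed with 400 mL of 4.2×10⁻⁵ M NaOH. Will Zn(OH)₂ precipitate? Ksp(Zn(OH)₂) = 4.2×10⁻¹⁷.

After mixing, V = 480 mL + 400 mL = 880 mL.
[Zn²⁺] = (1.0×10⁻⁴)(480)/880 = 5.5×10⁻⁵ M
[OH⁻] = (4.2×10⁻⁵)(400)/880 = 1.9×10⁻⁵ M
Q = [Zn²⁺][OH⁻]^2 = 2.0×10⁻¹⁴
Q = 2.0×10⁻¹⁴ > Ksp = 4.2×10⁻¹⁷, so the solution is supersaturated and Zn(OH)₂ precipitates.

Yes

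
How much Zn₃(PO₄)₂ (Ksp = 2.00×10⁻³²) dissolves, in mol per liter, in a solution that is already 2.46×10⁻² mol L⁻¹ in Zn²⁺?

1.83×10⁻¹⁴ M

Zn₃(PO₄)₂(s) ⇌ 3 Zn²⁺(aq) + 2 PO₄³⁻(aq)
Zn²⁺ is already present at 2.46×10⁻² mol L⁻¹. If s mol/L of Zn₃(PO₄)₂ dissolves, [PO₄³⁻] = 2s while [Zn²⁺] ≈ 2.46×10⁻² mol L⁻¹.
Ksp = [Zn²⁺]^3[PO₄³⁻]^2 = (2.46×10⁻²)^3(2s)^2
(2s)^2 = 2.00×10⁻³² / (2.46×10⁻²)^3 = 1.34×10⁻²⁷
s = 1.83×10⁻¹⁴ mol L⁻¹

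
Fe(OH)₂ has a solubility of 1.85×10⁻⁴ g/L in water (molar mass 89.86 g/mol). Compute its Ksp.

Ksp = 3.49×10⁻¹⁷

Convert to molarity: s = 1.85×10⁻⁴ / 89.86 = 2.0588×10⁻⁶ mol/L
Fe(OH)₂(s) ⇌ Fe²⁺(aq) + 2 OH⁻(aq)
For each mole of Fe(OH)₂ that dissolves per liter, [Fe²⁺] = s and [OH⁻] = 2s; let s denote this solubility.
Ksp = [Fe²⁺][OH⁻]^2 = s · (2s)^2 = 4s^3
Ksp = 4 × (2.0588×10⁻⁶)^3 = 3.49×10⁻¹⁷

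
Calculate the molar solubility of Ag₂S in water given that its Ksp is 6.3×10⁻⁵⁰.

2.5×10⁻¹⁷ M

Ag₂S(s) ⇌ 2 Ag⁺(aq) + S²⁻(aq)
Let s be the molar solubility. Then [Ag⁺] = 2s and [S²⁻] = s.
Ksp = [Ag⁺]^2[S²⁻] = (2s)^2 · s = 4s^3
4s^3 = 6.3×10⁻⁵⁰  ⇒  s^3 = 1.6×10⁻⁵⁰
Taking the 3rd root, s = 2.5×10⁻¹⁷ M.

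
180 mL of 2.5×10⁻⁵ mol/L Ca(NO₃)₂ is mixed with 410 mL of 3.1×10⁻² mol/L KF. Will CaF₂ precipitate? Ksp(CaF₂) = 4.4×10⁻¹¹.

Yes

The combined volume is 590 mL.
[Ca²⁺] = (2.5×10⁻⁵)(180)/590 = 7.6×10⁻⁶ mol/L
[F⁻] = (3.1×10⁻²)(410)/590 = 2.2×10⁻² mol/L
Q = [Ca²⁺][F⁻]^2 = 3.5×10⁻⁹
Q = 3.5×10⁻⁹ > Ksp = 4.4×10⁻¹¹, so the solution is supersaturated and CaF₂ precipitates.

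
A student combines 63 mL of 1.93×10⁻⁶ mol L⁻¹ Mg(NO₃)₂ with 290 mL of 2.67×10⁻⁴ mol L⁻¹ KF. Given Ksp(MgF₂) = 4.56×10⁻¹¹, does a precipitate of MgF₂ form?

The combined volume is 353 mL.
[Mg²⁺] = (1.93×10⁻⁶)(63)/353 = 3.44×10⁻⁷ mol L⁻¹
[F⁻] = (2.67×10⁻⁴)(290)/353 = 2.19×10⁻⁴ mol L⁻¹
Q = [Mg²⁺][F⁻]^2 = 1.66×10⁻¹⁴
Q < Ksp (1.66×10⁻¹⁴ vs 4.56×10⁻¹¹); the solution remains unsaturated and no precipitate forms.

No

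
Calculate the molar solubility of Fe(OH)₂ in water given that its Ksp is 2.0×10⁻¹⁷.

Fe(OH)₂(s) ⇌ Fe²⁺(aq) + 2 OH⁻(aq)
If s mol/L of Fe(OH)₂ dissolves, [Fe²⁺] = s and [OH⁻] = 2s.
Ksp = [Fe²⁺][OH⁻]^2 = s · (2s)^2 = 4s^3
4s^3 = 2.0×10⁻¹⁷  ⇒  s^3 = 5.0×10⁻¹⁸
Taking the 3rd root, s = 1.7×10⁻⁶ M.

1.7×10⁻⁶ M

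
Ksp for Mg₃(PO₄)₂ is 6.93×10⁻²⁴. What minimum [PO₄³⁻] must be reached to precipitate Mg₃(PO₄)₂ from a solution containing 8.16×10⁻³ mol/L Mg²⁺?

3.57×10⁻⁹ M

Precipitation begins when Q = Ksp.
Mg₃(PO₄)₂(s) ⇌ 3 Mg²⁺(aq) + 2 PO₄³⁻(aq)
Ksp = [Mg²⁺]^3[PO₄³⁻]^2 = [PO₄³⁻]^2(8.16×10⁻³)^3
[PO₄³⁻]^2 = 6.93×10⁻²⁴ / (8.16×10⁻³)^3 = 1.28×10⁻¹⁷
[PO₄³⁻] = 3.57×10⁻⁹ mol/L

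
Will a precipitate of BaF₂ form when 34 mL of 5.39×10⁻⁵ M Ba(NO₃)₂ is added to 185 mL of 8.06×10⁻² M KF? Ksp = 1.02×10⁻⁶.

Total volume after mixing = 34 + 185 = 219 mL.
[Ba²⁺] = (5.39×10⁻⁵)(34)/219 = 8.37×10⁻⁶ M
[F⁻] = (8.06×10⁻²)(185)/219 = 6.81×10⁻² M
Q = [Ba²⁺][F⁻]^2 = 3.88×10⁻⁸
Q = 3.88×10⁻⁸ < Ksp = 1.02×10⁻⁶, so the solution is unsaturated and no precipitate forms.

No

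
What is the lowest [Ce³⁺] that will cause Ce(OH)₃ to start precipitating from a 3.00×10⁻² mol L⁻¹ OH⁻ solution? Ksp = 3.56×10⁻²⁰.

1.32×10⁻¹⁵ M

Precipitation of each salt begins when its ion product equals Ksp.
Ce(OH)₃(s) ⇌ Ce³⁺(aq) + 3 OH⁻(aq)
Ksp = [Ce³⁺][OH⁻]^3 = [Ce³⁺](3.00×10⁻²)^3
[Ce³⁺] = 3.56×10⁻²⁰ / (3.00×10⁻²)^3 = 1.32×10⁻¹⁵
[Ce³⁺] = 1.32×10⁻¹⁵ mol L⁻¹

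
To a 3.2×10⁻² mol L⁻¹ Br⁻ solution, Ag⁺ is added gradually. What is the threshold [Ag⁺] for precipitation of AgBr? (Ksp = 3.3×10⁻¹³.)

1.0×10⁻¹¹ M

Each salt precipitates once Q = Ksp for that salt.
AgBr(s) ⇌ Ag⁺(aq) + Br⁻(aq)
Ksp = [Ag⁺][Br⁻] = [Ag⁺](3.2×10⁻²)
[Ag⁺] = 3.3×10⁻¹³ / (3.2×10⁻²) = 1.0×10⁻¹¹
[Ag⁺] = 1.0×10⁻¹¹ mol L⁻¹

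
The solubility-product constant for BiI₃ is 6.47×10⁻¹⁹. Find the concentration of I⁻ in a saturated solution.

BiI₃(s) ⇌ Bi³⁺(aq) + 3 I⁻(aq)
If s mol/L of BiI₃ dissolves, [Bi³⁺] = s and [I⁻] = 3s.
Ksp = [Bi³⁺][I⁻]^3 = s · (3s)^3 = 27s^4 = 6.47×10⁻¹⁹
s = 1.24×10⁻⁵ mol L⁻¹
[I⁻] = 3s = 3.73×10⁻⁵ mol L⁻¹

3.73×10⁻⁵ M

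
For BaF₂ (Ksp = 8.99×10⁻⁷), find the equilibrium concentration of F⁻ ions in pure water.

1.22×10⁻² M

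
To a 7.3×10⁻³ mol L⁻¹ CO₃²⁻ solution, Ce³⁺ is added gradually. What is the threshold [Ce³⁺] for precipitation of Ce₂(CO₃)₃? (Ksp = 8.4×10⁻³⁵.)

1.5×10⁻¹⁴ M

Precipitation begins when Q = Ksp.
Ce₂(CO₃)₃(s) ⇌ 2 Ce³⁺(aq) + 3 CO₃²⁻(aq)
Ksp = [Ce³⁺]^2[CO₃²⁻]^3 = [Ce³⁺]^2(7.3×10⁻³)^3
[Ce³⁺]^2 = 8.4×10⁻³⁵ / (7.3×10⁻³)^3 = 2.2×10⁻²⁸
[Ce³⁺] = 1.5×10⁻¹⁴ mol L⁻¹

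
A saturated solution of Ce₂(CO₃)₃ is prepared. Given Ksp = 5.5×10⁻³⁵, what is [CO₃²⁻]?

Ce₂(CO₃)₃(s) ⇌ 2 Ce³⁺(aq) + 3 CO₃²⁻(aq)
Let s be the molar solubility. Then [Ce³⁺] = 2s and [CO₃²⁻] = 3s.
Ksp = [Ce³⁺]^2[CO₃²⁻]^3 = (2s)^2 · (3s)^3 = 108s^5 = 5.5×10⁻³⁵
s = 5.5×10⁻⁸ mol L⁻¹
[CO₃²⁻] = 3s = 1.7×10⁻⁷ mol L⁻¹

1.7×10⁻⁷ M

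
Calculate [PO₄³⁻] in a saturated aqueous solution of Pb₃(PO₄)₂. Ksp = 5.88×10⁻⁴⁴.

1.77×10⁻⁹ M

Pb₃(PO₄)₂(s) ⇌ 3 Pb²⁺(aq) + 2 PO₄³⁻(aq)
Let s be the molar solubility. Then [Pb²⁺] = 3s and [PO₄³⁻] = 2s.
Ksp = [Pb²⁺]^3[PO₄³⁻]^2 = (3s)^3 · (2s)^2 = 108s^5 = 5.88×10⁻⁴⁴
s = 8.86×10⁻¹⁰ M
[PO₄³⁻] = 2s = 1.77×10⁻⁹ M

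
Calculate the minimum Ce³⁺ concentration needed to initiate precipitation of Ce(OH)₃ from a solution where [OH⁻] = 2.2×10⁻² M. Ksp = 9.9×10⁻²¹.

9.3×10⁻¹⁶ M

Precipitation begins when Q = Ksp.
Ce(OH)₃(s) ⇌ Ce³⁺(aq) + 3 OH⁻(aq)
Ksp = [Ce³⁺][OH⁻]^3 = [Ce³⁺](2.2×10⁻²)^3
[Ce³⁺] = 9.9×10⁻²¹ / (2.2×10⁻²)^3 = 9.3×10⁻¹⁶
[Ce³⁺] = 9.3×10⁻¹⁶ M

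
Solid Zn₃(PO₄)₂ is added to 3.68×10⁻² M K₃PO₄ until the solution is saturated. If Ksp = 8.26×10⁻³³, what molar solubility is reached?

6.09×10⁻¹¹ M

Zn₃(PO₄)₂(s) ⇌ 3 Zn²⁺(aq) + 2 PO₄³⁻(aq)
Let s be the solubility of Zn₃(PO₄)₂ here. The common ion gives [PO₄³⁻] ≈ 3.68×10⁻² M, and [Zn²⁺] = 3s.
Ksp = [Zn²⁺]^3[PO₄³⁻]^2 = (3s)^3(3.68×10⁻²)^2
(3s)^3 = 8.26×10⁻³³ / (3.68×10⁻²)^2 = 6.10×10⁻³⁰
s = 6.09×10⁻¹¹ M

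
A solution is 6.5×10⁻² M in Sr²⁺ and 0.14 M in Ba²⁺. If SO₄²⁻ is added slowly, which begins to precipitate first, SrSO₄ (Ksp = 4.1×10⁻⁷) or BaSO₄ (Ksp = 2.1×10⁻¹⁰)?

Precipitation begins when Q = Ksp.
For SrSO₄: [SO₄²⁻] = (Ksp/[Sr²⁺]) = 6.3×10⁻⁶ M
For BaSO₄: [SO₄²⁻] = (Ksp/[Ba²⁺]) = 1.5×10⁻⁹ M
Since BaSO₄ needs less SO₄²⁻ to reach saturation, it precipitates first.

BaSO₄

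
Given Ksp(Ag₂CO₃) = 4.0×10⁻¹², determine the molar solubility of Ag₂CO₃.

1.0×10⁻⁴ M

Ag₂CO₃(s) ⇌ 2 Ag⁺(aq) + CO₃²⁻(aq)
For each mole of Ag₂CO₃ that dissolves per liter, [Ag⁺] = 2s and [CO₃²⁻] = s; let s denote this solubility.
Ksp = [Ag⁺]^2[CO₃²⁻] = (2s)^2 · s = 4s^3
4s^3 = 4.0×10⁻¹²  ⇒  s^3 = 1.0×10⁻¹²
Taking the 3rd root, s = 1.0×10⁻⁴ mol L⁻¹.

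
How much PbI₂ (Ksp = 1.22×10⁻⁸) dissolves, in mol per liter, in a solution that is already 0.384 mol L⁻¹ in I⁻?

PbI₂(s) ⇌ Pb²⁺(aq) + 2 I⁻(aq)
With I⁻ already at 0.384 mol L⁻¹ and s small, take [I⁻] ≈ 0.384 mol L⁻¹ and [Pb²⁺] = s.
Ksp = [Pb²⁺][I⁻]^2 = s(0.384)^2
s = 1.22×10⁻⁸ / (0.384)^2 = 8.27×10⁻⁸
s = 8.27×10⁻⁸ mol L⁻¹

8.27×10⁻⁸ M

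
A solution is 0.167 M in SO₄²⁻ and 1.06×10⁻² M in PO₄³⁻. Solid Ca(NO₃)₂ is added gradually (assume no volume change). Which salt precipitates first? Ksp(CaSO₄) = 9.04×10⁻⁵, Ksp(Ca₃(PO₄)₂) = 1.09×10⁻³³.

The threshold for precipitation is Q = Ksp.
For CaSO₄: [Ca²⁺] = (Ksp/[SO₄²⁻]) = 5.41×10⁻⁴ M
For Ca₃(PO₄)₂: [Ca²⁺] = (Ksp/[PO₄³⁻]^2)^(1/3) = 2.13×10⁻¹⁰ M
The smaller threshold [Ca²⁺] is reached first, so Ca₃(PO₄)₂ precipitates first.

Ca₃(PO₄)₂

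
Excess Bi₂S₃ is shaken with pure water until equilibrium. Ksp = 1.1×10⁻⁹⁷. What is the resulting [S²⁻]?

Bi₂S₃(s) ⇌ 2 Bi³⁺(aq) + 3 S²⁻(aq)
Let s be the molar solubility. Then [Bi³⁺] = 2s and [S²⁻] = 3s.
Ksp = [Bi³⁺]^2[S²⁻]^3 = (2s)^2 · (3s)^3 = 108s^5 = 1.1×10⁻⁹⁷
s = 1.6×10⁻²⁰ mol L⁻¹
[S²⁻] = 3s = 4.8×10⁻²⁰ mol L⁻¹

4.8×10⁻²⁰ M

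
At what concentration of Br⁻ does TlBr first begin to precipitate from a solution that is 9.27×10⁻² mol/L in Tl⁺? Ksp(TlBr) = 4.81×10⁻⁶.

5.19×10⁻⁵ M

A salt starts to precipitate once the ion product Q reaches its Ksp.
TlBr(s) ⇌ Tl⁺(aq) + Br⁻(aq)
Ksp = [Tl⁺][Br⁻] = [Br⁻](9.27×10⁻²)
[Br⁻] = 4.81×10⁻⁶ / (9.27×10⁻²) = 5.19×10⁻⁵
[Br⁻] = 5.19×10⁻⁵ mol/L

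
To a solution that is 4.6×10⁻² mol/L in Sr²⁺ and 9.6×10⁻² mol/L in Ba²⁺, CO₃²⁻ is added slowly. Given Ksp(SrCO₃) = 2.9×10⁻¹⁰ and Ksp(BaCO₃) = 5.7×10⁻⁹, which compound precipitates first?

SrCO₃

Precipitation of each salt begins when its ion product equals Ksp.
For SrCO₃: [CO₃²⁻] = (Ksp/[Sr²⁺]) = 6.3×10⁻⁹ mol/L
For BaCO₃: [CO₃²⁻] = (Ksp/[Ba²⁺]) = 5.9×10⁻⁸ mol/L
The smaller threshold [CO₃²⁻] is reached first, so SrCO₃ precipitates first.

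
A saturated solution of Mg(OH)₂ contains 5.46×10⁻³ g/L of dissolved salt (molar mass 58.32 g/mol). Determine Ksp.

Molar solubility s = (5.46×10⁻³ g/L) / (58.32 g/mol) = 9.3621×10⁻⁵ mol/L
Mg(OH)₂(s) ⇌ Mg²⁺(aq) + 2 OH⁻(aq)
If s mol/L of Mg(OH)₂ dissolves, [Mg²⁺] = s and [OH⁻] = 2s.
Ksp = [Mg²⁺][OH⁻]^2 = s · (2s)^2 = 4s^3
Ksp = 4 × (9.3621×10⁻⁵)^3 = 3.28×10⁻¹²

Ksp = 3.28×10⁻¹²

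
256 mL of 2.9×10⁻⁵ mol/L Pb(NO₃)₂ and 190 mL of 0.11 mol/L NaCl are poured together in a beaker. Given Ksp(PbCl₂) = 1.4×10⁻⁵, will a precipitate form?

No

After mixing, V = 256 mL + 190 mL = 446 mL.
[Pb²⁺] = (2.9×10⁻⁵)(256)/446 = 1.7×10⁻⁵ mol/L
[Cl⁻] = (0.11)(190)/446 = 4.7×10⁻² mol/L
Q = [Pb²⁺][Cl⁻]^2 = 3.7×10⁻⁸
Q < Ksp (3.7×10⁻⁸ vs 1.4×10⁻⁵); the solution remains unsaturated and no precipitate forms.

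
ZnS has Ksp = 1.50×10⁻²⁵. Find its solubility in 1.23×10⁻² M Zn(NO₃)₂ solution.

1.22×10⁻²³ M

ZnS(s) ⇌ Zn²⁺(aq) + S²⁻(aq)
Let s be the solubility of ZnS here. The common ion gives [Zn²⁺] ≈ 1.23×10⁻² M, and [S²⁻] = s.
Ksp = [Zn²⁺][S²⁻] = (1.23×10⁻²)s
s = 1.50×10⁻²⁵ / (1.23×10⁻²) = 1.22×10⁻²³
s = 1.22×10⁻²³ M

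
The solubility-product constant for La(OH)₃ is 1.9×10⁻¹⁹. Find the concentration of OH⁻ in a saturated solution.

La(OH)₃(s) ⇌ La³⁺(aq) + 3 OH⁻(aq)
Call the molar solubility s, so that [La³⁺] = s and [OH⁻] = 3s.
Ksp = [La³⁺][OH⁻]^3 = s · (3s)^3 = 27s^4 = 1.9×10⁻¹⁹
s = 9.2×10⁻⁶ M
[OH⁻] = 3s = 2.7×10⁻⁵ M

2.7×10⁻⁵ M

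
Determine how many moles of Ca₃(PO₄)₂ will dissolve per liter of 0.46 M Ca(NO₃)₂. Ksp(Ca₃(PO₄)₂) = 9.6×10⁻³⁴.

Ca₃(PO₄)₂(s) ⇌ 3 Ca²⁺(aq) + 2 PO₄³⁻(aq)
Let s be the solubility of Ca₃(PO₄)₂ here. The common ion gives [Ca²⁺] ≈ 0.46 M, and [PO₄³⁻] = 2s.
Ksp = [Ca²⁺]^3[PO₄³⁻]^2 = (0.46)^3(2s)^2
(2s)^2 = 9.6×10⁻³⁴ / (0.46)^3 = 9.9×10⁻³³
s = 5.0×10⁻¹⁷ M

5.0×10⁻¹⁷ M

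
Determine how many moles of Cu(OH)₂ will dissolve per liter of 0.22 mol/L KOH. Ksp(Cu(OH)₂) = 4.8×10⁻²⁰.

9.9×10⁻¹⁹ M

Cu(OH)₂(s) ⇌ Cu²⁺(aq) + 2 OH⁻(aq)
With OH⁻ already at 0.22 mol/L and s small, take [OH⁻] ≈ 0.22 mol/L and [Cu²⁺] = s.
Ksp = [Cu²⁺][OH⁻]^2 = s(0.22)^2
s = 4.8×10⁻²⁰ / (0.22)^2 = 9.9×10⁻¹⁹
s = 9.9×10⁻¹⁹ mol/L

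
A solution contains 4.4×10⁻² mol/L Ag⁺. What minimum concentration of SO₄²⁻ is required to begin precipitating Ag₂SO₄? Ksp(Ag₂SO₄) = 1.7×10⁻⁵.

Precipitation begins when Q = Ksp.
Ag₂SO₄(s) ⇌ 2 Ag⁺(aq) + SO₄²⁻(aq)
Ksp = [Ag⁺]^2[SO₄²⁻] = [SO₄²⁻](4.4×10⁻²)^2
[SO₄²⁻] = 1.7×10⁻⁵ / (4.4×10⁻²)^2 = 8.8×10⁻³
[SO₄²⁻] = 8.8×10⁻³ mol/L

8.8×10⁻³ M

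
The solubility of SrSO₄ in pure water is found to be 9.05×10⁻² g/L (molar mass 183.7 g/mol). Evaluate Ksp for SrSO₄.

s = (9.05×10⁻² g L⁻¹)/(183.7 g mol⁻¹) = 4.9265×10⁻⁴ M
SrSO₄(s) ⇌ Sr²⁺(aq) + SO₄²⁻(aq)
Let s be the molar solubility. Then [Sr²⁺] = s and [SO₄²⁻] = s.
Ksp = [Sr²⁺][SO₄²⁻] = s · s = s^2
Ksp = (4.9265×10⁻⁴)^2 = 2.43×10⁻⁷

Ksp = 2.43×10⁻⁷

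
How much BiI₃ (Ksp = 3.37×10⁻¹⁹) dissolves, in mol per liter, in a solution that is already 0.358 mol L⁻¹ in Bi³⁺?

3.27×10⁻⁷ M

BiI₃(s) ⇌ Bi³⁺(aq) + 3 I⁻(aq)
Bi³⁺ is already present at 0.358 mol L⁻¹. If s mol/L of BiI₃ dissolves, [I⁻] = 3s while [Bi³⁺] ≈ 0.358 mol L⁻¹.
Ksp = [Bi³⁺][I⁻]^3 = (0.358)(3s)^3
(3s)^3 = 3.37×10⁻¹⁹ / (0.358) = 9.41×10⁻¹⁹
s = 3.27×10⁻⁷ mol L⁻¹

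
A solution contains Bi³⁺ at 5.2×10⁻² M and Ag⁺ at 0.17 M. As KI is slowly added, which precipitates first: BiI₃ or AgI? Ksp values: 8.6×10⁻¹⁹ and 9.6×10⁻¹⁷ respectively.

Each salt precipitates once Q = Ksp for that salt.
For BiI₃: [I⁻] = (Ksp/[Bi³⁺])^(1/3) = 2.5×10⁻⁶ M
For AgI: [I⁻] = (Ksp/[Ag⁺]) = 5.6×10⁻¹⁶ M
Since AgI needs less I⁻ to reach saturation, it precipitates first.

AgI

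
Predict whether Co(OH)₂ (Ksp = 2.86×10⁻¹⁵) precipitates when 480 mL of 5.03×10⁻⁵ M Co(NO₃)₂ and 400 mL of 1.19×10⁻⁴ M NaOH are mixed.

Yes

The combined volume is 880 mL.
[Co²⁺] = (5.03×10⁻⁵)(480)/880 = 2.74×10⁻⁵ M
[OH⁻] = (1.19×10⁻⁴)(400)/880 = 5.41×10⁻⁵ M
Q = [Co²⁺][OH⁻]^2 = 8.03×10⁻¹⁴
Q = 8.03×10⁻¹⁴ > Ksp = 2.86×10⁻¹⁵, so the solution is supersaturated and Co(OH)₂ precipitates.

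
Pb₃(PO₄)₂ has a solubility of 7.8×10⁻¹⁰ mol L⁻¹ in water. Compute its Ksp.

Pb₃(PO₄)₂(s) ⇌ 3 Pb²⁺(aq) + 2 PO₄³⁻(aq)
For each mole of Pb₃(PO₄)₂ that dissolves per liter, [Pb²⁺] = 3s and [PO₄³⁻] = 2s; let s denote this solubility.
Ksp = [Pb²⁺]^3[PO₄³⁻]^2 = (3s)^3 · (2s)^2 = 108s^5
Ksp = 108 × (7.8×10⁻¹⁰)^5 = 3.1×10⁻⁴⁴

Ksp = 3.1×10⁻⁴⁴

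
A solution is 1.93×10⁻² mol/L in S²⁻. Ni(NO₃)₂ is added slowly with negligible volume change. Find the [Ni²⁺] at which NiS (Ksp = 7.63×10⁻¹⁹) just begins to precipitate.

Precipitation begins when Q = Ksp.
NiS(s) ⇌ Ni²⁺(aq) + S²⁻(aq)
Ksp = [Ni²⁺][S²⁻] = [Ni²⁺](1.93×10⁻²)
[Ni²⁺] = 7.63×10⁻¹⁹ / (1.93×10⁻²) = 3.95×10⁻¹⁷
[Ni²⁺] = 3.95×10⁻¹⁷ mol/L

3.95×10⁻¹⁷ M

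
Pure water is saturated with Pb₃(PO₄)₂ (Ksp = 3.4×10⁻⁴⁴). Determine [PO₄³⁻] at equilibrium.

1.6×10⁻⁹ M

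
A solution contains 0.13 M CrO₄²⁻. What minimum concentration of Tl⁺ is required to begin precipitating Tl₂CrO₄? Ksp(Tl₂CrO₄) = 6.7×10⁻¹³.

A salt starts to precipitate once the ion product Q reaches its Ksp.
Tl₂CrO₄(s) ⇌ 2 Tl⁺(aq) + CrO₄²⁻(aq)
Ksp = [Tl⁺]^2[CrO₄²⁻] = [Tl⁺]^2(0.13)
[Tl⁺]^2 = 6.7×10⁻¹³ / (0.13) = 5.2×10⁻¹²
[Tl⁺] = 2.3×10⁻⁶ M

2.3×10⁻⁶ M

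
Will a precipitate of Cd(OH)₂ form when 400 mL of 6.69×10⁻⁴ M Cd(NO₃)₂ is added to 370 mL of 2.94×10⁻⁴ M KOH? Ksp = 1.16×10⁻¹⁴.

Yes

The combined volume is 770 mL.
[Cd²⁺] = (6.69×10⁻⁴)(400)/770 = 3.48×10⁻⁴ M
[OH⁻] = (2.94×10⁻⁴)(370)/770 = 1.41×10⁻⁴ M
Q = [Cd²⁺][OH⁻]^2 = 6.94×10⁻¹²
Since Q (6.94×10⁻¹²) exceeds Ksp (1.16×10⁻¹⁴), Cd(OH)₂ will precipitate.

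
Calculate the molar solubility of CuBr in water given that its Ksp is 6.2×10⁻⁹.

7.9×10⁻⁵ M

CuBr(s) ⇌ Cu⁺(aq) + Br⁻(aq)
Call the molar solubility s, so that [Cu⁺] = s and [Br⁻] = s.
Ksp = [Cu⁺][Br⁻] = s · s = s^2
s^2 = 6.2×10⁻⁹
Taking the 2nd root, s = 7.9×10⁻⁵ mol/L.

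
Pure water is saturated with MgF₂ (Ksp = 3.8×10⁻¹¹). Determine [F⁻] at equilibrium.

MgF₂(s) ⇌ Mg²⁺(aq) + 2 F⁻(aq)
For each mole of MgF₂ that dissolves per liter, [Mg²⁺] = s and [F⁻] = 2s; let s denote this solubility.
Ksp = [Mg²⁺][F⁻]^2 = s · (2s)^2 = 4s^3 = 3.8×10⁻¹¹
s = 2.1×10⁻⁴ mol/L
[F⁻] = 2s = 4.2×10⁻⁴ mol/L

4.2×10⁻⁴ M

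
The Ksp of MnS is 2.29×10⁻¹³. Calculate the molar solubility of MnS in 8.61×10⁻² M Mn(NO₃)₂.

2.66×10⁻¹² M

MnS(s) ⇌ Mn²⁺(aq) + S²⁻(aq)
The solution already contains Mn²⁺ at 8.61×10⁻² M. Let s be the molar solubility of MnS.
[Mn²⁺] ≈ 8.61×10⁻² M (common ion dominates); [S²⁻] = s.
Ksp = [Mn²⁺][S²⁻] = (8.61×10⁻²)s
s = 2.29×10⁻¹³ / (8.61×10⁻²) = 2.66×10⁻¹²
s = 2.66×10⁻¹² M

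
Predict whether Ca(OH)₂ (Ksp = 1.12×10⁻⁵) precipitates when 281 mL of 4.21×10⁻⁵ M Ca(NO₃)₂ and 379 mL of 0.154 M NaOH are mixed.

No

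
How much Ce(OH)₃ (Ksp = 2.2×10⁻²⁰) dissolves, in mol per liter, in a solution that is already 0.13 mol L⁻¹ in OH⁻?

Ce(OH)₃(s) ⇌ Ce³⁺(aq) + 3 OH⁻(aq)
OH⁻ is already present at 0.13 mol L⁻¹. If s mol/L of Ce(OH)₃ dissolves, [Ce³⁺] = s while [OH⁻] ≈ 0.13 mol L⁻¹.
Ksp = [Ce³⁺][OH⁻]^3 = s(0.13)^3
s = 2.2×10⁻²⁰ / (0.13)^3 = 1.0×10⁻¹⁷
s = 1.0×10⁻¹⁷ mol L⁻¹

1.0×10⁻¹⁷ M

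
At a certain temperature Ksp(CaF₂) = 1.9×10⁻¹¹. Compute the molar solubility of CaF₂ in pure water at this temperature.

CaF₂(s) ⇌ Ca²⁺(aq) + 2 F⁻(aq)
Let s be the molar solubility. Then [Ca²⁺] = s and [F⁻] = 2s.
Ksp = [Ca²⁺][F⁻]^2 = s · (2s)^2 = 4s^3
4s^3 = 1.9×10⁻¹¹  ⇒  s^3 = 4.8×10⁻¹²
s = 1.7×10⁻⁴ mol/L

1.7×10⁻⁴ M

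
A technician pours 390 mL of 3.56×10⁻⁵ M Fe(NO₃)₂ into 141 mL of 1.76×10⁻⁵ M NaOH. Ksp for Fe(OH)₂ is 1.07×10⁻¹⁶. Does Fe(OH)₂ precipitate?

Yes

Total volume after mixing = 390 + 141 = 531 mL.
[Fe²⁺] = (3.56×10⁻⁵)(390)/531 = 2.61×10⁻⁵ M
[OH⁻] = (1.76×10⁻⁵)(141)/531 = 4.67×10⁻⁶ M
Q = [Fe²⁺][OH⁻]^2 = 5.71×10⁻¹⁶
Because Q > Ksp (5.71×10⁻¹⁶ vs 1.07×10⁻¹⁶), a precipitate of Fe(OH)₂ forms.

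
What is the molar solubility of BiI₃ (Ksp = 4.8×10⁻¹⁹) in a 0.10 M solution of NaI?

4.8×10⁻¹⁶ M

BiI₃(s) ⇌ Bi³⁺(aq) + 3 I⁻(aq)
With I⁻ already at 0.10 M and s small, take [I⁻] ≈ 0.10 M and [Bi³⁺] = s.
Ksp = [Bi³⁺][I⁻]^3 = s(0.10)^3
s = 4.8×10⁻¹⁹ / (0.10)^3 = 4.8×10⁻¹⁶
s = 4.8×10⁻¹⁶ M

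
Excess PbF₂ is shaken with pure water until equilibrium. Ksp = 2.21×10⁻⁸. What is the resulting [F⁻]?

3.54×10⁻³ M

PbF₂(s) ⇌ Pb²⁺(aq) + 2 F⁻(aq)
For each mole of PbF₂ that dissolves per liter, [Pb²⁺] = s and [F⁻] = 2s; let s denote this solubility.
Ksp = [Pb²⁺][F⁻]^2 = s · (2s)^2 = 4s^3 = 2.21×10⁻⁸
s = 1.77×10⁻³ M
[F⁻] = 2s = 3.54×10⁻³ M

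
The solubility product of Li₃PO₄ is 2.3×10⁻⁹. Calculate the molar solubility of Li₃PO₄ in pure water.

Li₃PO₄(s) ⇌ 3 Li⁺(aq) + PO₄³⁻(aq)
Let s be the molar solubility. Then [Li⁺] = 3s and [PO₄³⁻] = s.
Ksp = [Li⁺]^3[PO₄³⁻] = (3s)^3 · s = 27s^4
27s^4 = 2.3×10⁻⁹  ⇒  s^4 = 8.5×10⁻¹¹
Taking the 4th root, s = 3.0×10⁻³ M.

3.0×10⁻³ M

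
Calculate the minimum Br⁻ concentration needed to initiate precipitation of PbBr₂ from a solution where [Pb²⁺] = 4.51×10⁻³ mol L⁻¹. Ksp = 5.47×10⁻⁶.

Precipitation begins when Q = Ksp.
PbBr₂(s) ⇌ Pb²⁺(aq) + 2 Br⁻(aq)
Ksp = [Pb²⁺][Br⁻]^2 = [Br⁻]^2(4.51×10⁻³)
[Br⁻]^2 = 5.47×10⁻⁶ / (4.51×10⁻³) = 1.21×10⁻³
[Br⁻] = 3.48×10⁻² mol L⁻¹

3.48×10⁻² M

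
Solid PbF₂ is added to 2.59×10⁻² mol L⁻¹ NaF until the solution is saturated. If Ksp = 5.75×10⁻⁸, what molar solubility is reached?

PbF₂(s) ⇌ Pb²⁺(aq) + 2 F⁻(aq)
The solution already contains F⁻ at 2.59×10⁻² mol L⁻¹. Let s be the molar solubility of PbF₂.
[F⁻] ≈ 2.59×10⁻² mol L⁻¹ (common ion dominates); [Pb²⁺] = s.
Ksp = [Pb²⁺][F⁻]^2 = s(2.59×10⁻²)^2
s = 5.75×10⁻⁸ / (2.59×10⁻²)^2 = 8.57×10⁻⁵
s = 8.57×10⁻⁵ mol L⁻¹

8.57×10⁻⁵ M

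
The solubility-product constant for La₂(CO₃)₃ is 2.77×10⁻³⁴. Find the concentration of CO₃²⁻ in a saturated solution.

2.29×10⁻⁷ M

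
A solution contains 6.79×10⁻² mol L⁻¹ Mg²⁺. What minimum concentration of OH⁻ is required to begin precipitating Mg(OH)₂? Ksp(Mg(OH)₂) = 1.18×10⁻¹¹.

1.32×10⁻⁵ M

Precipitation of each salt begins when its ion product equals Ksp.
Mg(OH)₂(s) ⇌ Mg²⁺(aq) + 2 OH⁻(aq)
Ksp = [Mg²⁺][OH⁻]^2 = [OH⁻]^2(6.79×10⁻²)
[OH⁻]^2 = 1.18×10⁻¹¹ / (6.79×10⁻²) = 1.74×10⁻¹⁰
[OH⁻] = 1.32×10⁻⁵ mol L⁻¹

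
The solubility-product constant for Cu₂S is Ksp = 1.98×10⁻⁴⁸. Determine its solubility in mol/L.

7.91×10⁻¹⁷ M

Cu₂S(s) ⇌ 2 Cu⁺(aq) + S²⁻(aq)
With molar solubility s: [Cu⁺] = 2s, [S²⁻] = s.
Ksp = [Cu⁺]^2[S²⁻] = (2s)^2 · s = 4s^3
4s^3 = 1.98×10⁻⁴⁸  ⇒  s^3 = 4.95×10⁻⁴⁹
s = 7.91×10⁻¹⁷ M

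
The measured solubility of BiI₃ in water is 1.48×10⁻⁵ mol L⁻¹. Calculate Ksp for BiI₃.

BiI₃(s) ⇌ Bi³⁺(aq) + 3 I⁻(aq)
For each mole of BiI₃ that dissolves per liter, [Bi³⁺] = s and [I⁻] = 3s; let s denote this solubility.
Ksp = [Bi³⁺][I⁻]^3 = s · (3s)^3 = 27s^4
Ksp = 27 × (1.48×10⁻⁵)^4 = 1.30×10⁻¹⁸

Ksp = 1.30×10⁻¹⁸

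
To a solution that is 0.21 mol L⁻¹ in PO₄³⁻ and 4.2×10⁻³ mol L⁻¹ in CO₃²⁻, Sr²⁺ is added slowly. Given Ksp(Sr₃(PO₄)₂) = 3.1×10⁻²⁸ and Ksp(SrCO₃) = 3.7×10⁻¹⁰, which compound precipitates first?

Sr₃(PO₄)₂

Precipitation of each salt begins when its ion product equals Ksp.
For Sr₃(PO₄)₂: [Sr²⁺] = (Ksp/[PO₄³⁻]^2)^(1/3) = 1.9×10⁻⁹ mol L⁻¹
For SrCO₃: [Sr²⁺] = (Ksp/[CO₃²⁻]) = 8.8×10⁻⁸ mol L⁻¹
Sr₃(PO₄)₂ requires the lower [Sr²⁺], so it precipitates first.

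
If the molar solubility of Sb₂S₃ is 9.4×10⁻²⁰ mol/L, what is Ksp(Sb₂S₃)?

Sb₂S₃(s) ⇌ 2 Sb³⁺(aq) + 3 S²⁻(aq)
If s mol/L of Sb₂S₃ dissolves, [Sb³⁺] = 2s and [S²⁻] = 3s.
Ksp = [Sb³⁺]^2[S²⁻]^3 = (2s)^2 · (3s)^3 = 108s^5
Ksp = 108 × (9.4×10⁻²⁰)^5 = 7.9×10⁻⁹⁴

Ksp = 7.9×10⁻⁹⁴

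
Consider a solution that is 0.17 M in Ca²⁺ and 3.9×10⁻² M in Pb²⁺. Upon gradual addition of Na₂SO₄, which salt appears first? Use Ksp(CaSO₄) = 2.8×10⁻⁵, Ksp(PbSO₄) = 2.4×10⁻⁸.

A salt starts to precipitate once the ion product Q reaches its Ksp.
For CaSO₄: [SO₄²⁻] = (Ksp/[Ca²⁺]) = 1.6×10⁻⁴ M
For PbSO₄: [SO₄²⁻] = (Ksp/[Pb²⁺]) = 6.2×10⁻⁷ M
PbSO₄ requires the lower [SO₄²⁻], so it precipitates first.

PbSO₄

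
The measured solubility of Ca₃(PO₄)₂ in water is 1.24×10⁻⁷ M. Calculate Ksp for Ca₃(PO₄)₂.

Ksp = 3.17×10⁻³³

Ca₃(PO₄)₂(s) ⇌ 3 Ca²⁺(aq) + 2 PO₄³⁻(aq)
With molar solubility s: [Ca²⁺] = 3s, [PO₄³⁻] = 2s.
Ksp = [Ca²⁺]^3[PO₄³⁻]^2 = (3s)^3 · (2s)^2 = 108s^5
Ksp = 108 × (1.24×10⁻⁷)^5 = 3.17×10⁻³³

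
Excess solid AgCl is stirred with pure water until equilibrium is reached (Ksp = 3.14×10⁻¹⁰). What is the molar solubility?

1.77×10⁻⁵ M

AgCl(s) ⇌ Ag⁺(aq) + Cl⁻(aq)
If s mol/L of AgCl dissolves, [Ag⁺] = s and [Cl⁻] = s.
Ksp = [Ag⁺][Cl⁻] = s · s = s^2
s^2 = 3.14×10⁻¹⁰
s = (3.14×10⁻¹⁰)^(1/2) = 1.77×10⁻⁵ mol/L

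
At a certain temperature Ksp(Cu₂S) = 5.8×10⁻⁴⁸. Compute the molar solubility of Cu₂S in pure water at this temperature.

Cu₂S(s) ⇌ 2 Cu⁺(aq) + S²⁻(aq)
Call the molar solubility s, so that [Cu⁺] = 2s and [S²⁻] = s.
Ksp = [Cu⁺]^2[S²⁻] = (2s)^2 · s = 4s^3
4s^3 = 5.8×10⁻⁴⁸  ⇒  s^3 = 1.5×10⁻⁴⁸
Taking the 3rd root, s = 1.1×10⁻¹⁶ M.

1.1×10⁻¹⁶ M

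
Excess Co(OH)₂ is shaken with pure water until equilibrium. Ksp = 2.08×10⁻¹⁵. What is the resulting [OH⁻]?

1.61×10⁻⁵ M

Co(OH)₂(s) ⇌ Co²⁺(aq) + 2 OH⁻(aq)
Call the molar solubility s, so that [Co²⁺] = s and [OH⁻] = 2s.
Ksp = [Co²⁺][OH⁻]^2 = s · (2s)^2 = 4s^3 = 2.08×10⁻¹⁵
s = 8.04×10⁻⁶ M
[OH⁻] = 2s = 1.61×10⁻⁵ M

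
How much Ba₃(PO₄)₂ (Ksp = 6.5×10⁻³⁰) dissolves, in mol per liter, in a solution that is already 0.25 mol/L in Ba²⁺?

1.0×10⁻¹⁴ M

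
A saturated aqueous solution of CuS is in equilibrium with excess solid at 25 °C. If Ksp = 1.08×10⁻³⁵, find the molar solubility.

3.29×10⁻¹⁸ M

CuS(s) ⇌ Cu²⁺(aq) + S²⁻(aq)
With molar solubility s: [Cu²⁺] = s, [S²⁻] = s.
Ksp = [Cu²⁺][S²⁻] = s · s = s^2
s^2 = 1.08×10⁻³⁵
s = 3.29×10⁻¹⁸ M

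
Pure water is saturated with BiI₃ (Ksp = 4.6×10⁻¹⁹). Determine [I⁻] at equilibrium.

BiI₃(s) ⇌ Bi³⁺(aq) + 3 I⁻(aq)
Let s be the molar solubility. Then [Bi³⁺] = s and [I⁻] = 3s.
Ksp = [Bi³⁺][I⁻]^3 = s · (3s)^3 = 27s^4 = 4.6×10⁻¹⁹
s = 1.1×10⁻⁵ mol/L
[I⁻] = 3s = 3.4×10⁻⁵ mol/L

3.4×10⁻⁵ M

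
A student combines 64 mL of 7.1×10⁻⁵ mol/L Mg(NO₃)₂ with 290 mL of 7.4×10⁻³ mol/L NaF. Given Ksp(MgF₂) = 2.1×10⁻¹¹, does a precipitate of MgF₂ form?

Yes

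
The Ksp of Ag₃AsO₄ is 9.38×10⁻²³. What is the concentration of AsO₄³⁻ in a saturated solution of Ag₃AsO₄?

Ag₃AsO₄(s) ⇌ 3 Ag⁺(aq) + AsO₄³⁻(aq)
For each mole of Ag₃AsO₄ that dissolves per liter, [Ag⁺] = 3s and [AsO₄³⁻] = s; let s denote this solubility.
Ksp = [Ag⁺]^3[AsO₄³⁻] = (3s)^3 · s = 27s^4 = 9.38×10⁻²³
s = 1.37×10⁻⁶ mol L⁻¹
[AsO₄³⁻] = s = 1.37×10⁻⁶ mol L⁻¹

1.37×10⁻⁶ M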